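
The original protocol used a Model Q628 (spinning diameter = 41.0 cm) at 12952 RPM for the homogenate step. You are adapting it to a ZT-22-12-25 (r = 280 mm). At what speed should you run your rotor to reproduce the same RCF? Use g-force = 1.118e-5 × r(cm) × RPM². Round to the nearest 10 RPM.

Original rotor: r = 41.0 / 2 = 20.5 cm
RCF_original = 1.118 × 10⁻⁵ × 20.5 × (12952)² = 1.118 × 10⁻⁵ × 20.5 × 167,754,304 ≈ 38,447.6 × g
Your rotor: r = 280 mm = 28.0 cm
38,447.6 = 1.118 × 10⁻⁵ × 28 × N²
N² = 38,447.6 / (31.304 × 10⁻⁵) = 122,820,087
N ≈ √122,820,087 ≈ 11,082.4

≈ 11080 RPM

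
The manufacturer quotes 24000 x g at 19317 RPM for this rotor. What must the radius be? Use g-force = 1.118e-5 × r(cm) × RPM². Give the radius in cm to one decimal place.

24000 = 1.118 × 10⁻⁵ × r × (19317)²
r = 24000 / (1.118 × 10⁻⁵ × 373,146,489) = 24000 / 4171.778 ≈ 5.753 cm

5.8 cm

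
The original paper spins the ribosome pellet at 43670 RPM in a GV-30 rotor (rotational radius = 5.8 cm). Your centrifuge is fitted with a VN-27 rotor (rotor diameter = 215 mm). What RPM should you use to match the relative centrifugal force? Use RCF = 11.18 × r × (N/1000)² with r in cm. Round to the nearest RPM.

≈ 32077 RPM

RCF_original = 11.18 × 5.8 × (43.67)² = 11.18 × 5.8 × 1,907.0689 ≈ 123,662 × g
Your rotor: r = 215 mm / 2 = 107.5 mm = 10.75 cm
123,662 = 11.18 × 10.75 × (N/1000)²
(N/1000)² = 123,662 / 120.185 = 1028.93
N = 1000 × √1028.93 ≈ 32,076.9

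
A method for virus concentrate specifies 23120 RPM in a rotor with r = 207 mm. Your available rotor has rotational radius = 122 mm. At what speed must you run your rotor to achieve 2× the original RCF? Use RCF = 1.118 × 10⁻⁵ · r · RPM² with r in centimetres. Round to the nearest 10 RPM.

42590 RPM

Original rotor: r = 207 mm = 20.7 cm
RCF_original = 1.118 × 10⁻⁵ × 20.7 × (23120)² = 1.118 × 10⁻⁵ × 20.7 × 534,534,400 ≈ 123,705.2 × g
Target RCF = 2 × 123,705.2 ≈ 247,410.4 × g
Your rotor: r = 122 mm = 12.2 cm
247,410.4 = 1.118 × 10⁻⁵ × 12.2 × N²
N² = 247,410.4 / (13.6396 × 10⁻⁵) = 1,813,912,431
N ≈ √1,813,912,431 ≈ 42,590.1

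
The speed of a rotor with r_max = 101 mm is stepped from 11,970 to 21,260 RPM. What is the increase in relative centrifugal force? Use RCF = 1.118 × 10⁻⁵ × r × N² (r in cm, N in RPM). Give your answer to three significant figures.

≈ 34900 x g

r = 101 mm = 10.1 cm
RCF₁ = 1.118 × 10⁻⁵ × 10.1 × (11970)² = 1.118 × 10⁻⁵ × 10.1 × 143,280,900 ≈ 16,179 × g
RCF₂ = 1.118 × 10⁻⁵ × 10.1 × (21260)² = 1.118 × 10⁻⁵ × 10.1 × 451,987,600 ≈ 51,037.5 × g
Increase = 51,037.5 − 16,179 = 34,858.5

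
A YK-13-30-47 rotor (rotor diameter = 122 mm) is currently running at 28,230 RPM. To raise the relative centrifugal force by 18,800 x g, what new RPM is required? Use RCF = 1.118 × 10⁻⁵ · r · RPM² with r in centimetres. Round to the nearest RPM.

≈ 32751 RPM

r = 122 mm / 2 = 61 mm = 6.1 cm
Current RCF = 1.118 × 10⁻⁵ × 6.1 × (28230)² = 1.118 × 10⁻⁵ × 6.1 × 796,932,900 ≈ 54,349.2 × g
Target RCF = 54,349.2 + 18,800 = 73,149.2 × g
N² = 73,149.2 / (6.8198 × 10⁻⁵) = 1,072,600,370
N ≈ √1,072,600,370 ≈ 32,750.6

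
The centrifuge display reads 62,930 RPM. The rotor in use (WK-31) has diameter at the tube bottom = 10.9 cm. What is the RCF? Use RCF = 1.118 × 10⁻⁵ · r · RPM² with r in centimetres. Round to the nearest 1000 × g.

241000 g

r = 10.9 / 2 = 5.45 cm
RCF = 1.118 × 10⁻⁵ × r × N²
RCF = 1.118 × 10⁻⁵ × 5.45 × (62930)² = 1.118 × 10⁻⁵ × 5.45 × 3,960,184,900 ≈ 241,298 × g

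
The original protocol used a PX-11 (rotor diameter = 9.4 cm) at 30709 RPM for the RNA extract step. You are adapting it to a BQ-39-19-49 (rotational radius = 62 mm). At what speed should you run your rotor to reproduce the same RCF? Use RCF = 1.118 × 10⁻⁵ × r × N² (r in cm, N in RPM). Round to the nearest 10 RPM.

≈ 26740 RPM

Original rotor: r = 9.4 / 2 = 4.7 cm
RCF_original = 1.118 × 10⁻⁵ × 4.7 × (30709)² = 1.118 × 10⁻⁵ × 4.7 × 943,042,681 ≈ 49,553.1 × g
Your rotor: r = 62 mm = 6.2 cm
49,553.1 = 1.118 × 10⁻⁵ × 6.2 × N²
N² = 49,553.1 / (6.9316 × 10⁻⁵) = 714,886,895
N ≈ √714,886,895 ≈ 26,737.4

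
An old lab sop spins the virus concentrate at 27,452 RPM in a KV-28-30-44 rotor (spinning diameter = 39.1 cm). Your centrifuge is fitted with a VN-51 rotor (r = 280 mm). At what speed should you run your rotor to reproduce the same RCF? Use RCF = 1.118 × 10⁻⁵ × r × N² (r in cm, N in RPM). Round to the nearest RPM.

22939 RPM

Original rotor: r = 39.1 / 2 = 19.55 cm
RCF_original = 1.118 × 10⁻⁵ × 19.55 × (27452)² = 1.118 × 10⁻⁵ × 19.55 × 753,612,304 ≈ 164,716.3 × g
Your rotor: r = 280 mm = 28.0 cm
164,716.3 = 1.118 × 10⁻⁵ × 28 × N²
N² = 164,716.3 / (31.304 × 10⁻⁵) = 526,182,916
N ≈ √526,182,916 ≈ 22,938.7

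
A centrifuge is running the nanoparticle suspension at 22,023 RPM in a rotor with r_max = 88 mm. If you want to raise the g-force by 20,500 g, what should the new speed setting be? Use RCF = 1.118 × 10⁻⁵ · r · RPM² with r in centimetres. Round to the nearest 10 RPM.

r = 88 mm = 8.8 cm
Current RCF = 1.118 × 10⁻⁵ × 8.8 × (22023)² = 1.118 × 10⁻⁵ × 8.8 × 485,012,529 ≈ 47,717.5 × g
Target RCF = 47,717.5 + 20,500 = 68,217.5 × g
N² = 68,217.5 / (9.8384 × 10⁻⁵) = 693,380,021
N ≈ √693,380,021 ≈ 26,332.1

N₂ ≈ 26330 RPM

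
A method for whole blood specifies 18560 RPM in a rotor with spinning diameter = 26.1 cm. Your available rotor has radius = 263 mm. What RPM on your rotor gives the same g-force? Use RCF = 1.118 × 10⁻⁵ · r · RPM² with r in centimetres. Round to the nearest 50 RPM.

Original rotor: r = 26.1 / 2 = 13.05 cm
RCF_original = 1.118 × 10⁻⁵ × 13.05 × (18560)² = 1.118 × 10⁻⁵ × 13.05 × 344,473,600 ≈ 50,258.4 × g
Your rotor: r = 263 mm = 26.3 cm
50,258.4 = 1.118 × 10⁻⁵ × 26.3 × N²
N² = 50,258.4 / (29.4034 × 10⁻⁵) = 170,927,172
N ≈ √170,927,172 ≈ 13,073.9

≈ 13050 RPM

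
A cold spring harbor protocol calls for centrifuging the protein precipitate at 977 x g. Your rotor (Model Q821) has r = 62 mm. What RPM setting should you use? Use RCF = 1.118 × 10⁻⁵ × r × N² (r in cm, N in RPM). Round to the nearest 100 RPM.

r = 62 mm = 6.2 cm
977 = 1.118 × 10⁻⁵ × 6.2 × N²
N² = 977 / (6.9316 × 10⁻⁵) = 14,094,870
N ≈ √14,094,870 ≈ 3,754.3

N ≈ 3800 RPM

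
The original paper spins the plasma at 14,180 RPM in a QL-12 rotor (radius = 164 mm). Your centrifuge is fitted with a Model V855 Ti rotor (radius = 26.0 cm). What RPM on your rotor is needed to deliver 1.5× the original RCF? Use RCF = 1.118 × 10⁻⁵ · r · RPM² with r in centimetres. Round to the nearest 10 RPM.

Original rotor: r = 164 mm = 16.4 cm
RCF = 1.118 × 10⁻⁵ × r × N²
RCF_original = 1.118 × 10⁻⁵ × 16.4 × (14180)² = 1.118 × 10⁻⁵ × 16.4 × 201,072,400 ≈ 36,867 × g
Target RCF = 1.5 × 36,867 ≈ 55,300.5 × g
55,300.5 = 1.118 × 10⁻⁵ × 26 × N²
N² = 55,300.5 / (29.068 × 10⁻⁵) = 190,245,287
N ≈ √190,245,287 ≈ 13,792.9

≈ 13790 RPM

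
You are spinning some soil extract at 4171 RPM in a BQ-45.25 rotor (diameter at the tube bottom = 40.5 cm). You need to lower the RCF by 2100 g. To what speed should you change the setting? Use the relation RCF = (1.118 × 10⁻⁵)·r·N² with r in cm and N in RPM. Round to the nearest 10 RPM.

2850 RPM

r = 40.5 / 2 = 20.25 cm
Current RCF = 1.118 × 10⁻⁵ × 20.25 × (4171)² = 1.118 × 10⁻⁵ × 20.25 × 17,397,241 ≈ 3,938.6 × g
Target RCF = 3,938.6 − 2,100 = 1,838.6 × g
N² = 1,838.6 / (22.6395 × 10⁻⁵) = 8,121,204
N ≈ √8,121,204 ≈ 2,849.8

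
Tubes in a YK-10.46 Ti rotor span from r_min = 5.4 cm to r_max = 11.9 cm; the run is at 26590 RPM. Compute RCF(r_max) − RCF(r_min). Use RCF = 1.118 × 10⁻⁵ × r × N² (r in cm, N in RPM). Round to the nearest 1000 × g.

ΔRCF = 1.118 × 10⁻⁵ × (r_max − r_min) × N² = 1.118 × 10⁻⁵ × 6.5 × 707,028,100 ≈ 51,379.7

51000 g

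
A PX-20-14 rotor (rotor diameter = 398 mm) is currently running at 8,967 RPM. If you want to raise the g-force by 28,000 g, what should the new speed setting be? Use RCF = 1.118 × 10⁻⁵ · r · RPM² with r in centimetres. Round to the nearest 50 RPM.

≈ 14350 RPM

r = 398 mm / 2 = 199 mm = 19.9 cm
Current RCF = 1.118 × 10⁻⁵ × 19.9 × (8967)² = 1.118 × 10⁻⁵ × 19.9 × 80,407,089 ≈ 17,889.1 × g
Target RCF = 17,889.1 + 28,000 = 45,889.1 × g
N² = 45,889.1 / (22.2482 × 10⁻⁵) = 206,259,832
N ≈ √206,259,832 ≈ 14,361.7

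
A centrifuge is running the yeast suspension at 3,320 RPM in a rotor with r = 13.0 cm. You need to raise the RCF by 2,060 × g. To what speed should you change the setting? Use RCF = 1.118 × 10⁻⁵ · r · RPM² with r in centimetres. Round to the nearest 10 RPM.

5020 RPM

Current RCF = 1.118 × 10⁻⁵ × 13 × (3320)² = 1.118 × 10⁻⁵ × 13 × 11,022,400 ≈ 1,602 × g
Target RCF = 1,602 + 2,060 = 3,662 × g
N² = 3,662 / (14.534 × 10⁻⁵) = 25,196,092
N ≈ √25,196,092 ≈ 5,019.6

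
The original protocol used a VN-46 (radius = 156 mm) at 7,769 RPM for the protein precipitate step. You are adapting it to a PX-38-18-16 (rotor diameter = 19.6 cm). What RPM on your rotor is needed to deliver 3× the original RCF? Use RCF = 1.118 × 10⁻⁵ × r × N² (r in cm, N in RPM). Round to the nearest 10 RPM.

16980 RPM

Original rotor: r = 156 mm = 15.6 cm
RCF_original = 1.118 × 10⁻⁵ × 15.6 × (7769)² = 1.118 × 10⁻⁵ × 15.6 × 60,357,361 ≈ 10,526.8 × g
Target RCF = 3 × 10,526.8 ≈ 31,580.4 × g
Your rotor: r = 19.6 / 2 = 9.8 cm
31,580.4 = 1.118 × 10⁻⁵ × 9.8 × N²
N² = 31,580.4 / (10.9564 × 10⁻⁵) = 288,237,012
N ≈ √288,237,012 ≈ 16,977.5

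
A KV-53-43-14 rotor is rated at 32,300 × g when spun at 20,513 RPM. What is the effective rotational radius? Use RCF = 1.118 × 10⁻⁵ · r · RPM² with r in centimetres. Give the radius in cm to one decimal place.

r ≈ 6.9 cm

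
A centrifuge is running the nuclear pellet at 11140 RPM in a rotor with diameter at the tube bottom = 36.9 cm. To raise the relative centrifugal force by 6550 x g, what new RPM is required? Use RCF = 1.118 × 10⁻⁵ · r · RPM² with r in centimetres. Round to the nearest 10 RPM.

r = 36.9 / 2 = 18.45 cm
Current RCF = 1.118 × 10⁻⁵ × 18.45 × (11140)² = 1.118 × 10⁻⁵ × 18.45 × 124,099,600 ≈ 25,598.1 × g
Target RCF = 25,598.1 + 6,550 = 32,148.1 × g
N² = 32,148.1 / (20.6271 × 10⁻⁵) = 155,853,707
N ≈ √155,853,707 ≈ 12,484.1

12480 RPM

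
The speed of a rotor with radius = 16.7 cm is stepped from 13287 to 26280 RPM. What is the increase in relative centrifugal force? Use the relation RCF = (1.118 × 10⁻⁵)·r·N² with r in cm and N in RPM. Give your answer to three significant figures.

RCF₁ = 1.118 × 10⁻⁵ × 16.7 × (13287)² = 1.118 × 10⁻⁵ × 16.7 × 176,544,369 ≈ 32,961.9 × g
RCF₂ = 1.118 × 10⁻⁵ × 16.7 × (26280)² = 1.118 × 10⁻⁵ × 16.7 × 690,638,400 ≈ 128,946.3 × g
Increase = 128,946.3 − 32,961.9 = 95,984.4

96000 ×g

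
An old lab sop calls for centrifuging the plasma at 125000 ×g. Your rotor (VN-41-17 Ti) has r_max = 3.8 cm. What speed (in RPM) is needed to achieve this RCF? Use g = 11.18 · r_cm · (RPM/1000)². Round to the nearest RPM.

54243 RPM

125,000 = 11.18 × 3.8 × (N/1000)²
(N/1000)² = 125,000 / 42.484 = 2942.284
N = 1000 × √2942.284 ≈ 54,242.8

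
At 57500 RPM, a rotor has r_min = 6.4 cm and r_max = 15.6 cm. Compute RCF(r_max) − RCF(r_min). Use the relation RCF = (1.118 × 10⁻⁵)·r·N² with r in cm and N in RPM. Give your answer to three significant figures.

≈ 340000 × g

ΔRCF = 1.118 × 10⁻⁵ × (r_max − r_min) × N² = 1.118 × 10⁻⁵ × 9.2 × 3,306,250,000 ≈ 340,067.7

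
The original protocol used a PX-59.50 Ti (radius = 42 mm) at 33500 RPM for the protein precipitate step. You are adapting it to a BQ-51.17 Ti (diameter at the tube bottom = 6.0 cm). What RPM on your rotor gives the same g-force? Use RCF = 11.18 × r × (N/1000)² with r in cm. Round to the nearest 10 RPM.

≈ 39640 RPM

Original rotor: r = 42 mm = 4.2 cm
RCF_original = 11.18 × 4.2 × (33.5)² = 11.18 × 4.2 × 1,122.25 ≈ 52,696.4 × g
Your rotor: r = 6.0 / 2 = 3 cm
52,696.4 = 11.18 × 3 × (N/1000)²
(N/1000)² = 52,696.4 / 33.54 = 1571.151
N = 1000 × √1571.151 ≈ 39,637.7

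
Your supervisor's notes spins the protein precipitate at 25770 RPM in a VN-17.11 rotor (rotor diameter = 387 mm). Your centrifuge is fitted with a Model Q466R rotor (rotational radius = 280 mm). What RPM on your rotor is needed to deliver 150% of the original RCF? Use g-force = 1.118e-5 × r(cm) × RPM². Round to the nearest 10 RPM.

26240 RPM

Original rotor: r = 387 mm / 2 = 193.5 mm = 19.35 cm
RCF_original = 1.118 × 10⁻⁵ × 19.35 × (25770)² = 1.118 × 10⁻⁵ × 19.35 × 664,092,900 ≈ 143,665.2 × g
Target RCF = 1.5 × 143,665.2 ≈ 215,497.8 × g
Your rotor: r = 280 mm = 28.0 cm
215,497.8 = 1.118 × 10⁻⁵ × 28 × N²
N² = 215,497.8 / (31.304 × 10⁻⁵) = 688,403,399
N ≈ √688,403,399 ≈ 26,237.4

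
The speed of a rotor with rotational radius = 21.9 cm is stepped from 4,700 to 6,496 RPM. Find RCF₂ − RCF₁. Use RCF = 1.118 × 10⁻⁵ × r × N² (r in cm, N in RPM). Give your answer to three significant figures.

RCF₁ = 1.118 × 10⁻⁵ × 21.9 × (4700)² = 1.118 × 10⁻⁵ × 21.9 × 22,090,000 ≈ 5,408.6 × g
RCF₂ = 1.118 × 10⁻⁵ × 21.9 × (6496)² = 1.118 × 10⁻⁵ × 21.9 × 42,198,016 ≈ 10,331.8 × g
Increase = 10,331.8 − 5,408.6 = 4,923.2

4920 x g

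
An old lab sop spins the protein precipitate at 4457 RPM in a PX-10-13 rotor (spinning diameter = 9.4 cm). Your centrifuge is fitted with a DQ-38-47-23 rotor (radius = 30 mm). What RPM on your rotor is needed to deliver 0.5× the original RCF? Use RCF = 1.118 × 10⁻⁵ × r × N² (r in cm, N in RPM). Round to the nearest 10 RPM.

Original rotor: r = 9.4 / 2 = 4.7 cm
RCF_original = 1.118 × 10⁻⁵ × 4.7 × (4457)² = 1.118 × 10⁻⁵ × 4.7 × 19,864,849 ≈ 1,043.8 × g
Target RCF = 0.5 × 1,043.8 ≈ 521.9 × g
Your rotor: r = 30 mm = 3.0 cm
521.9 = 1.118 × 10⁻⁵ × 3 × N²
N² = 521.9 / (3.354 × 10⁻⁵) = 15,560,525
N ≈ √15,560,525 ≈ 3,944.7

≈ 3940 RPM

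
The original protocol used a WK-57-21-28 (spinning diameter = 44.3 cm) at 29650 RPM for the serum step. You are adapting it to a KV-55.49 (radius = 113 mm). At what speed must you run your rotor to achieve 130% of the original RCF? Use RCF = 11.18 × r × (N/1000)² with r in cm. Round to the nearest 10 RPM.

Original rotor: r = 44.3 / 2 = 22.15 cm
RCF = 11.18 × r × (N/1000)²
RCF_original = 11.18 × 22.15 × (29.65)² = 11.18 × 22.15 × 879.1225 ≈ 217,703.3 × g
Target RCF = 1.3 × 217,703.3 ≈ 283,014.3 × g
Your rotor: r = 113 mm = 11.3 cm
283,014.3 = 11.18 × 11.3 × (N/1000)²
(N/1000)² = 283,014.3 / 126.334 = 2240.207
N = 1000 × √2240.207 ≈ 47,330.8

≈ 47330 RPM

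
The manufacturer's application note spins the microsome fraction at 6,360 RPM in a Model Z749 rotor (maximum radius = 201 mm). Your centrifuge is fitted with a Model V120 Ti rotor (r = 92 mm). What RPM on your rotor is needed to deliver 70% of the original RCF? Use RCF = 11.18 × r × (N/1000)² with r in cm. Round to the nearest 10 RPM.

Original rotor: r = 201 mm = 20.1 cm
RCF_original = 11.18 × 20.1 × (6.36)² = 11.18 × 20.1 × 40.4496 ≈ 9,089.8 × g
Target RCF = 0.7 × 9,089.8 ≈ 6,362.9 × g
Your rotor: r = 92 mm = 9.2 cm
6,362.9 = 11.18 × 9.2 × (N/1000)²
(N/1000)² = 6,362.9 / 102.856 = 61.86222
N = 1000 × √61.86222 ≈ 7,865.3

≈ 7870 RPM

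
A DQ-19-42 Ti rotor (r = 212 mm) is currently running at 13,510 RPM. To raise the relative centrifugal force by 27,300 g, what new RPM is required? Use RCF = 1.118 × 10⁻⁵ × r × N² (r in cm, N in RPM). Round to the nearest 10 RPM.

r = 212 mm = 21.2 cm
Current RCF = 1.118 × 10⁻⁵ × 21.2 × (13510)² = 1.118 × 10⁻⁵ × 21.2 × 182,520,100 ≈ 43,260.2 × g
Target RCF = 43,260.2 + 27,300 = 70,560.2 × g
N² = 70,560.2 / (23.7016 × 10⁻⁵) = 297,702,265
N ≈ √297,702,265 ≈ 17,254.1

N₂ ≈ 17250 RPM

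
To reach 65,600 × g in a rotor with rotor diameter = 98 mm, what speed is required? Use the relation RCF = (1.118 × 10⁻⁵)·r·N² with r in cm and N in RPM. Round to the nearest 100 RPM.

34600 RPM

r = 98 mm / 2 = 49 mm = 4.9 cm
65,600 = 1.118 × 10⁻⁵ × 4.9 × N²
N² = 65,600 / (5.4782 × 10⁻⁵) = 1,197,473,623
N ≈ √1,197,473,623 ≈ 34,604.5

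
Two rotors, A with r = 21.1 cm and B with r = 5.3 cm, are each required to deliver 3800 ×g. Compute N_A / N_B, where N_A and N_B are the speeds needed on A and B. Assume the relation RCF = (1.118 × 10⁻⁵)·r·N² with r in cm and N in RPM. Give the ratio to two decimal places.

At fixed RCF, N ∝ 1/√r, so N_A/N_B = √(r_B/r_A) = √(5.3/21.1) = √0.251185 = 0.5012.

0.50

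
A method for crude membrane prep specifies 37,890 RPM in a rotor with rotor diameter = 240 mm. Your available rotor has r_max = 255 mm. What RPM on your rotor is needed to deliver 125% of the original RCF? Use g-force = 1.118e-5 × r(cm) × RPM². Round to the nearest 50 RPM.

Original rotor: r = 240 mm / 2 = 120 mm = 12 cm
RCF_original = 1.118 × 10⁻⁵ × 12 × (37890)² = 1.118 × 10⁻⁵ × 12 × 1,435,652,100 ≈ 192,607.1 × g
Target RCF = 1.25 × 192,607.1 ≈ 240,758.9 × g
Your rotor: r = 255 mm = 25.5 cm
240,758.9 = 1.118 × 10⁻⁵ × 25.5 × N²
N² = 240,758.9 / (28.509 × 10⁻⁵) = 844,501,386
N ≈ √844,501,386 ≈ 29,060.3

29050 RPM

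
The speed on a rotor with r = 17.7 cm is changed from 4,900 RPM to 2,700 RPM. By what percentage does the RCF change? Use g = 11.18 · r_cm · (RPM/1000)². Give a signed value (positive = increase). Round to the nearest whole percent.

RCF ∝ N², so the ratio is (2700/4900)² = (0.551020)² = 0.3036.
Change = 0.3036 − 1 = -0.6964 → -69.6%.

-70%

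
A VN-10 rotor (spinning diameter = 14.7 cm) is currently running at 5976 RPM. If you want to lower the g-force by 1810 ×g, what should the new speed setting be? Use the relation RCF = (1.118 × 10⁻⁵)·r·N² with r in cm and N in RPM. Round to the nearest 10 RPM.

3700 RPM

r = 14.7 / 2 = 7.35 cm
Current RCF = 1.118 × 10⁻⁵ × 7.35 × (5976)² = 1.118 × 10⁻⁵ × 7.35 × 35,712,576 ≈ 2,934.6 × g
Target RCF = 2,934.6 − 1,810 = 1,124.6 × g
N² = 1,124.6 / (8.2173 × 10⁻⁵) = 13,685,761
N ≈ √13,685,761 ≈ 3,699.4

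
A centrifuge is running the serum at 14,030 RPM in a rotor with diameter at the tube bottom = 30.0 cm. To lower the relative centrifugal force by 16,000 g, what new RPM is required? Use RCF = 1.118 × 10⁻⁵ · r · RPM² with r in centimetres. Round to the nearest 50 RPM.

10050 RPM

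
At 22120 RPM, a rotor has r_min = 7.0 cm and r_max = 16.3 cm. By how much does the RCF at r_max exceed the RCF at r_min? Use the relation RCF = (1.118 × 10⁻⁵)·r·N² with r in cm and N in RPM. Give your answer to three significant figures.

≈ 50900 ×g

RCF_max = 1.118 × 10⁻⁵ × 16.3 × (22120)² = 1.118 × 10⁻⁵ × 16.3 × 489,294,400 ≈ 89,166.1 × g
RCF_min = 1.118 × 10⁻⁵ × 7 × (22120)² = 1.118 × 10⁻⁵ × 7 × 489,294,400 ≈ 38,292.2 × g
ΔRCF = 89,166.1 − 38,292.2 = 50,873.9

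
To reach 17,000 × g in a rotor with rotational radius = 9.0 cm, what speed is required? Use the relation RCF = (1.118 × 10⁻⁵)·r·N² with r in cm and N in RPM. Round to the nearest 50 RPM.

N ≈ 13000 RPM

RCF = 1.118 × 10⁻⁵ × r × N²
17,000 = 1.118 × 10⁻⁵ × 9 × N²
N² = 17,000 / (10.062 × 10⁻⁵) = 168,952,495
N ≈ √168,952,495 ≈ 12,998.2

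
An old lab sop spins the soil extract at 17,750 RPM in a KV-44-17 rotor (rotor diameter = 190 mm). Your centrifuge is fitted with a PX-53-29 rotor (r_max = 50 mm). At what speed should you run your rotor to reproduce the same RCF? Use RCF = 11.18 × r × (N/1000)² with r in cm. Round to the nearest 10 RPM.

24470 RPM

Original rotor: r = 190 mm / 2 = 95 mm = 9.5 cm
RCF = 11.18 × r × (N/1000)²
RCF_original = 11.18 × 9.5 × (17.75)² = 11.18 × 9.5 × 315.0625 ≈ 33,462.8 × g
Your rotor: r = 50 mm = 5.0 cm
33,462.8 = 11.18 × 5 × (N/1000)²
(N/1000)² = 33,462.8 / 55.9 = 598.619
N = 1000 × √598.619 ≈ 24,466.7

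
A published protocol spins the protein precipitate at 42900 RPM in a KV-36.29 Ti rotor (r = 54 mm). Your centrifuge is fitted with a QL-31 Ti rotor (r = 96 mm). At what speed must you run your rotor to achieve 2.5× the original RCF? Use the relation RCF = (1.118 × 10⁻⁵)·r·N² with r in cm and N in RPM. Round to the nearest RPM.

≈ 50873 RPM

Original rotor: r = 54 mm = 5.4 cm
RCF_original = 1.118 × 10⁻⁵ × 5.4 × (42900)² = 1.118 × 10⁻⁵ × 5.4 × 1,840,410,000 ≈ 111,109.2 × g
Target RCF = 2.5 × 111,109.2 ≈ 277,773 × g
Your rotor: r = 96 mm = 9.6 cm
277,773 = 1.118 × 10⁻⁵ × 9.6 × N²
N² = 277,773 / (10.7328 × 10⁻⁵) = 2,588,075,805
N ≈ √2,588,075,805 ≈ 50,873.1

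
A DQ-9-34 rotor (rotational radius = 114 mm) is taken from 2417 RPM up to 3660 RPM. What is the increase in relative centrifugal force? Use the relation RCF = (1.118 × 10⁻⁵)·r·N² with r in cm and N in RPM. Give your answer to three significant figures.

≈ 963 ×g

r = 114 mm = 11.4 cm
RCF₁ = 1.118 × 10⁻⁵ × 11.4 × (2417)² = 1.118 × 10⁻⁵ × 11.4 × 5,841,889 ≈ 744.6 × g
RCF₂ = 1.118 × 10⁻⁵ × 11.4 × (3660)² = 1.118 × 10⁻⁵ × 11.4 × 13,395,600 ≈ 1,707.3 × g
Increase = 1,707.3 − 744.6 = 962.7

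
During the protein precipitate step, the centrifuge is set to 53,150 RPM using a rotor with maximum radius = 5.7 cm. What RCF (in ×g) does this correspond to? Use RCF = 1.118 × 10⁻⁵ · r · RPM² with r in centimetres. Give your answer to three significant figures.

RCF = 1.118 × 10⁻⁵ × 5.7 × (53150)² = 1.118 × 10⁻⁵ × 5.7 × 2,824,922,500 ≈ 180,021 × g

RCF ≈ 180000 ×g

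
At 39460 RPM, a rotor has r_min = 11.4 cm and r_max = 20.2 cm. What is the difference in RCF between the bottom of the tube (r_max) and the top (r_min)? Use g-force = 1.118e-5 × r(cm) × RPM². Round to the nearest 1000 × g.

ΔRCF = 1.118 × 10⁻⁵ × (r_max − r_min) × N² = 1.118 × 10⁻⁵ × 8.8 × 1,557,091,600 ≈ 153,192.9

153000 × g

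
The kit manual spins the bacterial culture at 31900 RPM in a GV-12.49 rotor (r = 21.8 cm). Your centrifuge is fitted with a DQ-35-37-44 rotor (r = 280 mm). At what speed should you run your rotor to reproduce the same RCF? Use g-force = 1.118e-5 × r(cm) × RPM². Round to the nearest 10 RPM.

≈ 28150 RPM

RCF_original = 1.118 × 10⁻⁵ × 21.8 × (31900)² = 1.118 × 10⁻⁵ × 21.8 × 1,017,610,000 ≈ 248,016 × g
Your rotor: r = 280 mm = 28.0 cm
248,016 = 1.118 × 10⁻⁵ × 28 × N²
N² = 248,016 / (31.304 × 10⁻⁵) = 792,282,136
N ≈ √792,282,136 ≈ 28,147.5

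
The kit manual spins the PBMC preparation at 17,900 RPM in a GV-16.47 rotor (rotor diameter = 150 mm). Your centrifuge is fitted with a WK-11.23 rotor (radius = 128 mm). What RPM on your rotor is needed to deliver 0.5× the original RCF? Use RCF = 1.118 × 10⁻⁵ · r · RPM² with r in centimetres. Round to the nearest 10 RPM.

Original rotor: r = 150 mm / 2 = 75 mm = 7.5 cm
RCF_original = 1.118 × 10⁻⁵ × 7.5 × (17900)² = 1.118 × 10⁻⁵ × 7.5 × 320,410,000 ≈ 26,866.4 × g
Target RCF = 0.5 × 26,866.4 ≈ 13,433.2 × g
Your rotor: r = 128 mm = 12.8 cm
13,433.2 = 1.118 × 10⁻⁵ × 12.8 × N²
N² = 13,433.2 / (14.3104 × 10⁻⁵) = 93,870,192
N ≈ √93,870,192 ≈ 9,688.7

9690 RPM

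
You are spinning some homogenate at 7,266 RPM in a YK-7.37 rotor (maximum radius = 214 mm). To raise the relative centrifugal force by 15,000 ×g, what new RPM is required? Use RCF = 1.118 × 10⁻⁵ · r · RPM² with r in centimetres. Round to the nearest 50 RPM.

r = 214 mm = 21.4 cm
Current RCF = 1.118 × 10⁻⁵ × 21.4 × (7266)² = 1.118 × 10⁻⁵ × 21.4 × 52,794,756 ≈ 12,631.3 × g
Target RCF = 12,631.3 + 15,000 = 27,631.3 × g
N² = 27,631.3 / (23.9252 × 10⁻⁵) = 115,490,362
N ≈ √115,490,362 ≈ 10,746.6

≈ 10750 RPM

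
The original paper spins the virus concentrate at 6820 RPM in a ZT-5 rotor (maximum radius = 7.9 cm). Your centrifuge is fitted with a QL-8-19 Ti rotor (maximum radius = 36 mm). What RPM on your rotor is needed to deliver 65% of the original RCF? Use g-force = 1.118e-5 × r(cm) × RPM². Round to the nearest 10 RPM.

8150 RPM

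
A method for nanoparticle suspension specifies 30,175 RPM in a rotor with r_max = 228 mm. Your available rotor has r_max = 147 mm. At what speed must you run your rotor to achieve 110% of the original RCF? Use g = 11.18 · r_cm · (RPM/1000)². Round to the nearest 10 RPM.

≈ 39410 RPM

Original rotor: r = 228 mm = 22.8 cm
RCF_original = 11.18 × 22.8 × (30.175)² = 11.18 × 22.8 × 910.530625 ≈ 232,097.9 × g
Target RCF = 1.1 × 232,097.9 ≈ 255,307.7 × g
Your rotor: r = 147 mm = 14.7 cm
255,307.7 = 11.18 × 14.7 × (N/1000)²
(N/1000)² = 255,307.7 / 164.346 = 1553.477
N = 1000 × √1553.477 ≈ 39,414.2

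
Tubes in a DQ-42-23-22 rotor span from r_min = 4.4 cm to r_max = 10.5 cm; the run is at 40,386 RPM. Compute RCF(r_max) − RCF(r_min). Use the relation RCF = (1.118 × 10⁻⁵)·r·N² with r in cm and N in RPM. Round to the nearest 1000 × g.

≈ 111000 x g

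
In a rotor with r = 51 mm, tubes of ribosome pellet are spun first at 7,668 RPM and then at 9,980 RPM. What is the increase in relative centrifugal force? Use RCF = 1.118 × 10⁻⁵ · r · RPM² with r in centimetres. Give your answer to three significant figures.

2330 ×g

r = 51 mm = 5.1 cm
RCF₁ = 1.118 × 10⁻⁵ × 5.1 × (7668)² = 1.118 × 10⁻⁵ × 5.1 × 58,798,224 ≈ 3,352.6 × g
RCF₂ = 1.118 × 10⁻⁵ × 5.1 × (9980)² = 1.118 × 10⁻⁵ × 5.1 × 99,600,400 ≈ 5,679 × g
Increase = 5,679 − 3,352.6 = 2,326.4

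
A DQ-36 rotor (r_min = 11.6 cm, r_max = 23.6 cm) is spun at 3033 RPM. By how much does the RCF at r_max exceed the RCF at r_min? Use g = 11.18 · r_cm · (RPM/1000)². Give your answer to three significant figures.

ΔRCF = 11.18 × (r_max − r_min) × (N/1000)² = 11.18 × 12.0 × 9.199089 ≈ 1,234.1

ΔRCF ≈ 1230 × g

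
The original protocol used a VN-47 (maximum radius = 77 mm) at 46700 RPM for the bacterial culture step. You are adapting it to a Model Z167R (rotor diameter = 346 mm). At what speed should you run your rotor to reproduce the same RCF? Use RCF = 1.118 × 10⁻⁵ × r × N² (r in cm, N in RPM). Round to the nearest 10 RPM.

≈ 31160 RPM

Original rotor: r = 77 mm = 7.7 cm
RCF = 1.118 × 10⁻⁵ × r × N²
RCF_original = 1.118 × 10⁻⁵ × 7.7 × (46700)² = 1.118 × 10⁻⁵ × 7.7 × 2,180,890,000 ≈ 187,744.1 × g
Your rotor: r = 346 mm / 2 = 173 mm = 17.3 cm
187,744.1 = 1.118 × 10⁻⁵ × 17.3 × N²
N² = 187,744.1 / (19.3414 × 10⁻⁵) = 970,685,162
N ≈ √970,685,162 ≈ 31,155.8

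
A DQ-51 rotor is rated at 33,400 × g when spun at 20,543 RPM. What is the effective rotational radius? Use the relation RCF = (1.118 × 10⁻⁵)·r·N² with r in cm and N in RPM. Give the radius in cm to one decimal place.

7.1 cm

33400 = 1.118 × 10⁻⁵ × r × (20543)²
r = 33400 / (1.118 × 10⁻⁵ × 422,014,849) = 33400 / 4718.126 ≈ 7.079 cm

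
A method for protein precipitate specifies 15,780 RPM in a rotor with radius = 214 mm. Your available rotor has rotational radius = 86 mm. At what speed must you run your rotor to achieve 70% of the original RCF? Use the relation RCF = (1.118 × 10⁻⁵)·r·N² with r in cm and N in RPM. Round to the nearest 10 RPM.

≈ 20830 RPM

Original rotor: r = 214 mm = 21.4 cm
RCF_original = 1.118 × 10⁻⁵ × 21.4 × (15780)² = 1.118 × 10⁻⁵ × 21.4 × 249,008,400 ≈ 59,575.8 × g
Target RCF = 0.7 × 59,575.8 ≈ 41,703.1 × g
Your rotor: r = 86 mm = 8.6 cm
41,703.1 = 1.118 × 10⁻⁵ × 8.6 × N²
N² = 41,703.1 / (9.6148 × 10⁻⁵) = 433,738,611
N ≈ √433,738,611 ≈ 20,826.4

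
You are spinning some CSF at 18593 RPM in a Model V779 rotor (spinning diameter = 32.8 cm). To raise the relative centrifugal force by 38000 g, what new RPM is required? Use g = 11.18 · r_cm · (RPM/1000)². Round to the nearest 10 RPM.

≈ 23510 RPM

r = 32.8 / 2 = 16.4 cm
Current RCF = 11.18 × 16.4 × (18.593)² = 11.18 × 16.4 × 345.699649 ≈ 63,384.7 × g
Target RCF = 63,384.7 + 38,000 = 101,384.7 × g
(N/1000)² = 101,384.7 / 183.352 = 552.9512
N = 1000 × √552.9512 ≈ 23,514.9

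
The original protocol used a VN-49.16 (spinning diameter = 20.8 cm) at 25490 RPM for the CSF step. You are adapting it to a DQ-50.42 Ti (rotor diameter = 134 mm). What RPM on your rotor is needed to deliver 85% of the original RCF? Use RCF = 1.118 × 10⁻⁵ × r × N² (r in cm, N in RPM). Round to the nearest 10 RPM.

Original rotor: r = 20.8 / 2 = 10.4 cm
RCF = 1.118 × 10⁻⁵ × r × N²
RCF_original = 1.118 × 10⁻⁵ × 10.4 × (25490)² = 1.118 × 10⁻⁵ × 10.4 × 649,740,100 ≈ 75,546.6 × g
Target RCF = 0.85 × 75,546.6 ≈ 64,214.6 × g
Your rotor: r = 134 mm / 2 = 67 mm = 6.7 cm
64,214.6 = 1.118 × 10⁻⁵ × 6.7 × N²
N² = 64,214.6 / (7.4906 × 10⁻⁵) = 857,269,111
N ≈ √857,269,111 ≈ 29,279.2

≈ 29280 RPM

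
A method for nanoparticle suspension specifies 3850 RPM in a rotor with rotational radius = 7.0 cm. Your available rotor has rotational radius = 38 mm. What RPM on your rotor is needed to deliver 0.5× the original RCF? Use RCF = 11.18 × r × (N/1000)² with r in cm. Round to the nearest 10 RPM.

RCF = 11.18 × r × (N/1000)²
RCF_original = 11.18 × 7 × (3.85)² = 11.18 × 7 × 14.8225 ≈ 1,160 × g
Target RCF = 0.5 × 1,160 ≈ 580 × g
Your rotor: r = 38 mm = 3.8 cm
580 = 11.18 × 3.8 × (N/1000)²
(N/1000)² = 580 / 42.484 = 13.6522
N = 1000 × √13.6522 ≈ 3,694.9

3690 RPM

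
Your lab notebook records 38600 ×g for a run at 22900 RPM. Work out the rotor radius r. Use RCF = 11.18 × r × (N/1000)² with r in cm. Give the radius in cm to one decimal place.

6.6 cm

38600 = 11.18 × r × (22.9)²
r = 38600 / (11.18 × 524.41) = 38600 / 5862.904 ≈ 6.584 cm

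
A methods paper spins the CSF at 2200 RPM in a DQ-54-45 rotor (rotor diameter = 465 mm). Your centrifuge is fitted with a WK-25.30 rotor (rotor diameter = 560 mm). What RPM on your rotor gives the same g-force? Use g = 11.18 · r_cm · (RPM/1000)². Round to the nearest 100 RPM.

Original rotor: r = 465 mm / 2 = 232.5 mm = 23.25 cm
RCF = 11.18 × r × (N/1000)²
RCF_original = 11.18 × 23.25 × (2.2)² = 11.18 × 23.25 × 4.84 ≈ 1,258.1 × g
Your rotor: r = 560 mm / 2 = 280 mm = 28 cm
1,258.1 = 11.18 × 28 × (N/1000)²
(N/1000)² = 1,258.1 / 313.04 = 4.018975
N = 1000 × √4.018975 ≈ 2,004.7

2000 RPM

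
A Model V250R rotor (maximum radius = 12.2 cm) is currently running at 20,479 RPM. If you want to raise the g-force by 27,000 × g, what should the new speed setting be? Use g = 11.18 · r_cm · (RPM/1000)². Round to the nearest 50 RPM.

≈ 24850 RPM

Current RCF = 11.18 × 12.2 × (20.479)² = 11.18 × 12.2 × 419.389441 ≈ 57,203 × g
Target RCF = 57,203 + 27,000 = 84,203 × g
(N/1000)² = 84,203 / 136.396 = 617.3422
N = 1000 × √617.3422 ≈ 24,846.4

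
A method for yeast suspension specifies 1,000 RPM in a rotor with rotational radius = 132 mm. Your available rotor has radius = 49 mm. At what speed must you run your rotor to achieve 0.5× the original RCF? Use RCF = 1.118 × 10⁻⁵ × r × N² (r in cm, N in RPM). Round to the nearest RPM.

Original rotor: r = 132 mm = 13.2 cm
RCF = 1.118 × 10⁻⁵ × r × N²
RCF_original = 1.118 × 10⁻⁵ × 13.2 × (1000)² = 1.118 × 10⁻⁵ × 13.2 × 1,000,000 ≈ 147.6 × g
Target RCF = 0.5 × 147.6 ≈ 73.8 × g
Your rotor: r = 49 mm = 4.9 cm
73.8 = 1.118 × 10⁻⁵ × 4.9 × N²
N² = 73.8 / (5.4782 × 10⁻⁵) = 1,347,158
N ≈ √1,347,158 ≈ 1,160.7

≈ 1161 RPM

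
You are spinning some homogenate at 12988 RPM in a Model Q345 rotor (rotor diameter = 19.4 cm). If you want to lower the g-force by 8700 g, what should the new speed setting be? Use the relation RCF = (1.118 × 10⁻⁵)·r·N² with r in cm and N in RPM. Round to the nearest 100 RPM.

r = 19.4 / 2 = 9.7 cm
Current RCF = 1.118 × 10⁻⁵ × 9.7 × (12988)² = 1.118 × 10⁻⁵ × 9.7 × 168,688,144 ≈ 18,293.6 × g
Target RCF = 18,293.6 − 8,700 = 9,593.6 × g
N² = 9,593.6 / (10.8446 × 10⁻⁵) = 88,464,305
N ≈ √88,464,305 ≈ 9,405.5

≈ 9400 RPM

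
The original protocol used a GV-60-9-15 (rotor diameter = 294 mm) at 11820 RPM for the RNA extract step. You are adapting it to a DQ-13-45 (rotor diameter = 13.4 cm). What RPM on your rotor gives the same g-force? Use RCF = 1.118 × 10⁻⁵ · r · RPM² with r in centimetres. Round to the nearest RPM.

17508 RPM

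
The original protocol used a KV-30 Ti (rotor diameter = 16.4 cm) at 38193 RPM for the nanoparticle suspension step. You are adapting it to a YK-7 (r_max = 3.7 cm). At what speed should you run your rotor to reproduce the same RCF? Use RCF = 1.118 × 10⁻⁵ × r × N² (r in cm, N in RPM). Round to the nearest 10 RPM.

≈ 56860 RPM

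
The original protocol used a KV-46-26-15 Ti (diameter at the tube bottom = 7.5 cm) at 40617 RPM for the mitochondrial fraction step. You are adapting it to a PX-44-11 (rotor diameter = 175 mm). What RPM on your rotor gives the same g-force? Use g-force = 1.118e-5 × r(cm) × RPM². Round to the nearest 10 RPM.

Original rotor: r = 7.5 / 2 = 3.75 cm
RCF_original = 1.118 × 10⁻⁵ × 3.75 × (40617)² = 1.118 × 10⁻⁵ × 3.75 × 1,649,740,689 ≈ 69,165.4 × g
Your rotor: r = 175 mm / 2 = 87.5 mm = 8.75 cm
69,165.4 = 1.118 × 10⁻⁵ × 8.75 × N²
N² = 69,165.4 / (9.7825 × 10⁻⁵) = 707,031,945
N ≈ √707,031,945 ≈ 26,590.1

≈ 26590 RPM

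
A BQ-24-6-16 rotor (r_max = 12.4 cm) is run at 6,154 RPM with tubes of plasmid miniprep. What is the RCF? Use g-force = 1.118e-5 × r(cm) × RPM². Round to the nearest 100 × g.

5300 ×g

RCF = 1.118 × 10⁻⁵ × 12.4 × (6154)² = 1.118 × 10⁻⁵ × 12.4 × 37,871,716 ≈ 5,250.2 × g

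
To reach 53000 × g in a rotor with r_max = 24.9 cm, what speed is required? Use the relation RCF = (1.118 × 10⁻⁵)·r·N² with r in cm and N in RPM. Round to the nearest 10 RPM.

13800 RPM

53,000 = 1.118 × 10⁻⁵ × 24.9 × N²
N² = 53,000 / (27.8382 × 10⁻⁵) = 190,385,873
N ≈ √190,385,873 ≈ 13,798.0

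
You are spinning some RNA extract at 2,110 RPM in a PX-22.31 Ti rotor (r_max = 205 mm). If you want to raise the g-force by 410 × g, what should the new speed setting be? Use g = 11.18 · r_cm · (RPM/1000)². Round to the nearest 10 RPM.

r = 205 mm = 20.5 cm
Current RCF = 11.18 × 20.5 × (2.11)² = 11.18 × 20.5 × 4.4521 ≈ 1,020.4 × g
Target RCF = 1,020.4 + 410 = 1,430.4 × g
(N/1000)² = 1,430.4 / 229.19 = 6.24111
N = 1000 × √6.24111 ≈ 2,498.2

2500 RPM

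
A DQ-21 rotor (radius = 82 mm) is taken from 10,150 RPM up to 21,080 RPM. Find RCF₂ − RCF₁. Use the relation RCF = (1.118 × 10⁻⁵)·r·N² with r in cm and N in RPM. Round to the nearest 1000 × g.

r = 82 mm = 8.2 cm
RCF₁ = 1.118 × 10⁻⁵ × 8.2 × (10150)² = 1.118 × 10⁻⁵ × 8.2 × 103,022,500 ≈ 9,444.7 × g
RCF₂ = 1.118 × 10⁻⁵ × 8.2 × (21080)² = 1.118 × 10⁻⁵ × 8.2 × 444,366,400 ≈ 40,737.7 × g
Increase = 40,737.7 − 9,444.7 = 31,293

≈ 31000 × g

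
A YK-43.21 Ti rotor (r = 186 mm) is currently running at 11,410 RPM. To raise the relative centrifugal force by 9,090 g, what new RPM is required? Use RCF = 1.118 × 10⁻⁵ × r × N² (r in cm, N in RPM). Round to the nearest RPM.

r = 186 mm = 18.6 cm
Current RCF = 1.118 × 10⁻⁵ × 18.6 × (11410)² = 1.118 × 10⁻⁵ × 18.6 × 130,188,100 ≈ 27,072.4 × g
Target RCF = 27,072.4 + 9,090 = 36,162.4 × g
N² = 36,162.4 / (20.7948 × 10⁻⁵) = 173,901,168
N ≈ √173,901,168 ≈ 13,187.2

≈ 13187 RPM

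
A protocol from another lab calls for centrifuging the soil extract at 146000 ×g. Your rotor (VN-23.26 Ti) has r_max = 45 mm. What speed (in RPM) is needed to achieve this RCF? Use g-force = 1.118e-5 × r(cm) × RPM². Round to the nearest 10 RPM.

r = 45 mm = 4.5 cm
146,000 = 1.118 × 10⁻⁵ × 4.5 × N²
N² = 146,000 / (5.031 × 10⁻⁵) = 2,902,007,553
N ≈ √2,902,007,553 ≈ 53,870.3

N ≈ 53870 RPM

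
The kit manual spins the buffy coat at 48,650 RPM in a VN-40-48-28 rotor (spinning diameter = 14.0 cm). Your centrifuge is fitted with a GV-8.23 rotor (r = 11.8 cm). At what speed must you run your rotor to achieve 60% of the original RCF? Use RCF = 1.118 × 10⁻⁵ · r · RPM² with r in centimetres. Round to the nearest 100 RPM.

≈ 29000 RPM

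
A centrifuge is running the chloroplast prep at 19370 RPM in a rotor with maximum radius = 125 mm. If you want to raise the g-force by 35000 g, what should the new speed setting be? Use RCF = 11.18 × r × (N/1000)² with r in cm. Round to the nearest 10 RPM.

N₂ ≈ 25010 RPM

r = 125 mm = 12.5 cm
Current RCF = 11.18 × 12.5 × (19.37)² = 11.18 × 12.5 × 375.1969 ≈ 52,433.8 × g
Target RCF = 52,433.8 + 35,000 = 87,433.8 × g
(N/1000)² = 87,433.8 / 139.75 = 625.6444
N = 1000 × √625.6444 ≈ 25,012.9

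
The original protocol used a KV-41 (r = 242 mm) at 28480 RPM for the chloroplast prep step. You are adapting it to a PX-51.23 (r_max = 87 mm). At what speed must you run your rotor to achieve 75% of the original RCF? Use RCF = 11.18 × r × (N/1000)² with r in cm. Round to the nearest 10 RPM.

≈ 41140 RPM

Original rotor: r = 242 mm = 24.2 cm
RCF_original = 11.18 × 24.2 × (28.48)² = 11.18 × 24.2 × 811.1104 ≈ 219,450.8 × g
Target RCF = 0.75 × 219,450.8 ≈ 164,588.1 × g
Your rotor: r = 87 mm = 8.7 cm
164,588.1 = 11.18 × 8.7 × (N/1000)²
(N/1000)² = 164,588.1 / 97.266 = 1692.144
N = 1000 × √1692.144 ≈ 41,135.7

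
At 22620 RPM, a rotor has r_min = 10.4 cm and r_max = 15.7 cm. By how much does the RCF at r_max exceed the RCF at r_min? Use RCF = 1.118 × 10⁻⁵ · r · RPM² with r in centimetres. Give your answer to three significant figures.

≈ 30300 × g

RCF_max = 1.118 × 10⁻⁵ × 15.7 × (22620)² = 1.118 × 10⁻⁵ × 15.7 × 511,664,400 ≈ 89,810.4 × g
RCF_min = 1.118 × 10⁻⁵ × 10.4 × (22620)² = 1.118 × 10⁻⁵ × 10.4 × 511,664,400 ≈ 59,492.2 × g
ΔRCF = 89,810.4 − 59,492.2 = 30,318.2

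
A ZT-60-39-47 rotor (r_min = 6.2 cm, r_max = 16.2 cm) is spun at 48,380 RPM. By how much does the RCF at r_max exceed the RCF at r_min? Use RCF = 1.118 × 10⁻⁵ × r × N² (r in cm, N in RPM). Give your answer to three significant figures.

262000 x g

ΔRCF = 1.118 × 10⁻⁵ × (r_max − r_min) × N² = 1.118 × 10⁻⁵ × 10.0 × 2,340,624,400 ≈ 261,681.8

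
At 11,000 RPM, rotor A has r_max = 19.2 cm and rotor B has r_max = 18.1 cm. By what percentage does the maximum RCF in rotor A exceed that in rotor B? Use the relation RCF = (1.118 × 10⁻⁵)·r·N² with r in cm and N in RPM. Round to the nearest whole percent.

6%

At equal RPM, RCF scales linearly with r: ratio = 19.2 / 18.1 = 1.0608.
So rotor A delivers 6.1% more g-force.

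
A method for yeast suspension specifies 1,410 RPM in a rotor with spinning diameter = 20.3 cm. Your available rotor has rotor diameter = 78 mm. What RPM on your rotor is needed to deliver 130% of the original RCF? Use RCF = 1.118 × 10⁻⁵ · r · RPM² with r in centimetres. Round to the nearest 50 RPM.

2600 RPM

Original rotor: r = 20.3 / 2 = 10.15 cm
RCF = 1.118 × 10⁻⁵ × r × N²
RCF_original = 1.118 × 10⁻⁵ × 10.15 × (1410)² = 1.118 × 10⁻⁵ × 10.15 × 1,988,100 ≈ 225.6 × g
Target RCF = 1.3 × 225.6 ≈ 293.3 × g
Your rotor: r = 78 mm / 2 = 39 mm = 3.9 cm
293.3 = 1.118 × 10⁻⁵ × 3.9 × N²
N² = 293.3 / (4.3602 × 10⁻⁵) = 6,726,756
N ≈ √6,726,756 ≈ 2,593.6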